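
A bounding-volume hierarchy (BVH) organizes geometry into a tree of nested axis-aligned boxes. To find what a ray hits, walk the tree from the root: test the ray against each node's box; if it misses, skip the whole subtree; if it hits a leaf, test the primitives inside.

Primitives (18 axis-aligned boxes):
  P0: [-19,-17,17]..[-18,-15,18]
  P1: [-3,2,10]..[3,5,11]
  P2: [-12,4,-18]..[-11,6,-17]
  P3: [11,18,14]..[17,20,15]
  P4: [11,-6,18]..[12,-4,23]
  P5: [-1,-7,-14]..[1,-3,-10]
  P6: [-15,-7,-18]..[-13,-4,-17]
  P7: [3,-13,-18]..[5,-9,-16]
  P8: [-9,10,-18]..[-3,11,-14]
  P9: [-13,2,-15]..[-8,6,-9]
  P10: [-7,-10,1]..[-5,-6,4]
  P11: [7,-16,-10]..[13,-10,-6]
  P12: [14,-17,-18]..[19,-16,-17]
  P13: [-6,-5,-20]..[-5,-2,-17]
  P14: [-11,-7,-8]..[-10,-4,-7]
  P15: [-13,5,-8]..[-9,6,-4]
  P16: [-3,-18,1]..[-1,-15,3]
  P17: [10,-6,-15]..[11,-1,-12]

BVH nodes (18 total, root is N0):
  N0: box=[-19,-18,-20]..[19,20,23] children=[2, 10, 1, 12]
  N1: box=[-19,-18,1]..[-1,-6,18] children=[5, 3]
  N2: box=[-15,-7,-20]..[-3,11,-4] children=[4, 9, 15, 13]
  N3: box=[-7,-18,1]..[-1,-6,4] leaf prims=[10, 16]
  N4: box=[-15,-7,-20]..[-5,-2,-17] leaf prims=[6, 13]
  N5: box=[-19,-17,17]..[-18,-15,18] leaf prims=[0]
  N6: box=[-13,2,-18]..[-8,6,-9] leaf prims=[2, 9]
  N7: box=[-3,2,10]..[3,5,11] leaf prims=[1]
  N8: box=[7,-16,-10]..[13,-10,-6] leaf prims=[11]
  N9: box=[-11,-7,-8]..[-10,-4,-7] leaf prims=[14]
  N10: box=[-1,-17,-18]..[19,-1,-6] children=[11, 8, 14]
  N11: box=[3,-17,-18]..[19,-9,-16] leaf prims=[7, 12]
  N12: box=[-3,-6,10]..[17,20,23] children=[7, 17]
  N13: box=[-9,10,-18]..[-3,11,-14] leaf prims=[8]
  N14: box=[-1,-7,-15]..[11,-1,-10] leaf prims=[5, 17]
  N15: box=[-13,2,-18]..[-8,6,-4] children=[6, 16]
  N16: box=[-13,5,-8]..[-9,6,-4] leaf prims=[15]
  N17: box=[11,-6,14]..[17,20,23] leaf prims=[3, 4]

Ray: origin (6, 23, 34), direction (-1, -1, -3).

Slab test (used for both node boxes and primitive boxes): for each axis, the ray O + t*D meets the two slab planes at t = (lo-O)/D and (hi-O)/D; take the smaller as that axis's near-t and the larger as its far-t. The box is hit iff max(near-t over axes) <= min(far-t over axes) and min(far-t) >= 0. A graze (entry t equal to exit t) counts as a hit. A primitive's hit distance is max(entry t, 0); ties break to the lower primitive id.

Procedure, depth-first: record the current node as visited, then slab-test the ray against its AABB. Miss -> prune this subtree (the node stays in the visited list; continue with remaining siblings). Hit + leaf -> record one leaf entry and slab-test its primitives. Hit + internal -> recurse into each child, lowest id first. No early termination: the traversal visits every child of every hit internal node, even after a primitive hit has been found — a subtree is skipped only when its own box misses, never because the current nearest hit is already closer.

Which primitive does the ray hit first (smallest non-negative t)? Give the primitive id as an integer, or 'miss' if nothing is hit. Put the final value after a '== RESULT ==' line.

Trace the traversal:
N0 x:[-13,25] y:[3,41] z:[11/3,18] -> hit [11/3,18], descend [1, 2, 10, 12]
  N1 x:[7,25] y:[29,41] z:[16/3,11] -> miss, prune
  N2 x:[9,21] y:[12,30] z:[38/3,18] -> hit [38/3,18], descend [4, 9, 13, 15]
    N4 x:[11,21] y:[25,30] z:[17,18] -> miss, prune
    N9 x:[16,17] y:[27,30] z:[41/3,14] -> miss, prune
    N13 x:[9,15] y:[12,13] z:[16,52/3] -> miss, prune
    N15 x:[14,19] y:[17,21] z:[38/3,52/3] -> hit [17,52/3], descend [6, 16]
      N6 x:[14,19] y:[17,21] z:[43/3,52/3] -> hit [17,52/3] leaf, test {P2@t=17, P9(miss)}
      N16 x:[15,19] y:[17,18] z:[38/3,14] -> miss, prune
  N10 x:[-13,7] y:[24,40] z:[40/3,52/3] -> miss, prune
  N12 x:[-11,9] y:[3,29] z:[11/3,8] -> hit [11/3,8], descend [7, 17]
    N7 x:[3,9] y:[18,21] z:[23/3,8] -> miss, prune
    N17 x:[-11,-5] y:[3,29] z:[11/3,20/3] -> miss, prune

order=[0, 1, 2, 4, 9, 13, 15, 6, 16, 10, 12, 7, 17]  |boxes|=13  |leaves|=1  hit=P2

== RESULT ==
2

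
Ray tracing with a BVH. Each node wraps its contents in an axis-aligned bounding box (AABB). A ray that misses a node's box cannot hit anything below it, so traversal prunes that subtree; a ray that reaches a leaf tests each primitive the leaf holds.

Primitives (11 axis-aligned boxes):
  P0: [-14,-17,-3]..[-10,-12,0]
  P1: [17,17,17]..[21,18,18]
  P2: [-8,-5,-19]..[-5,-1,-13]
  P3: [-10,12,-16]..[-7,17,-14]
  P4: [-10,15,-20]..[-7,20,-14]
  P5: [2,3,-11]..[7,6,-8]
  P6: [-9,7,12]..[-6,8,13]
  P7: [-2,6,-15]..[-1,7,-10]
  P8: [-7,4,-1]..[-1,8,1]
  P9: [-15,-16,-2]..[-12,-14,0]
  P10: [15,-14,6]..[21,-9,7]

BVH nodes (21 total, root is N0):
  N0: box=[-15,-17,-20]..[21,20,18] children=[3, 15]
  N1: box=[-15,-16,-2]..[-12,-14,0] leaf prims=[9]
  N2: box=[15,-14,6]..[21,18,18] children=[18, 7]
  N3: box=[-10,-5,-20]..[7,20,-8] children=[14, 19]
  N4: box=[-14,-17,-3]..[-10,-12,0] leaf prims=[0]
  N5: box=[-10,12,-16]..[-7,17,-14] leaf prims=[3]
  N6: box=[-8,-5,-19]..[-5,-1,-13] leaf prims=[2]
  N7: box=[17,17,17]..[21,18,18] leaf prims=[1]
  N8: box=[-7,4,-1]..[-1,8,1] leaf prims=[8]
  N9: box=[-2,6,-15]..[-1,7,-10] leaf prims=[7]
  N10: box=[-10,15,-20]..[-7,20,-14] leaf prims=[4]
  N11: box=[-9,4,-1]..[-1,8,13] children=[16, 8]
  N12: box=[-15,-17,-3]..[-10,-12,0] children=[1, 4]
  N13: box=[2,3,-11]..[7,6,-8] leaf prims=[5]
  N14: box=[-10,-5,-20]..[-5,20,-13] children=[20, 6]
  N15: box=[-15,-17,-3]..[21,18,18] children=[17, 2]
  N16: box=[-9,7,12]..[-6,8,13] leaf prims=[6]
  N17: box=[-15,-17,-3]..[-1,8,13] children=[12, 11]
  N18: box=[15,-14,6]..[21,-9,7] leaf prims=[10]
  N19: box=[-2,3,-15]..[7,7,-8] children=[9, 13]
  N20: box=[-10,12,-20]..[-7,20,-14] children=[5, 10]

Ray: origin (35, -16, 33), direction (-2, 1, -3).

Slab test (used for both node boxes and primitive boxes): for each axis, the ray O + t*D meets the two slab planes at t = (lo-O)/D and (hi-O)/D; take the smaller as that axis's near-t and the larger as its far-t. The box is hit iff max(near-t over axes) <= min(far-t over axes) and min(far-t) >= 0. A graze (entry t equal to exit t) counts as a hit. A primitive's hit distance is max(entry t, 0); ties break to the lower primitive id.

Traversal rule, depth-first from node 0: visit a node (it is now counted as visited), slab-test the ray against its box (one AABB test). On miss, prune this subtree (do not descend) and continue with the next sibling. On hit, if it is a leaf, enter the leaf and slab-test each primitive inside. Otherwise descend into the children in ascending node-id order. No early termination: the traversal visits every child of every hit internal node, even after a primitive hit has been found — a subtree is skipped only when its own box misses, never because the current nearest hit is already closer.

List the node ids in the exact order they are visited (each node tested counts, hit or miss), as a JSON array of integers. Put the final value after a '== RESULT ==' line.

Trace the traversal:
N0 x:[7,25] y:[-1,36] z:[5,53/3] -> hit [7,53/3], descend [3, 15]
  N3 x:[14,45/2] y:[11,36] z:[41/3,53/3] -> hit [14,53/3], descend [14, 19]
    N14 x:[20,45/2] y:[11,36] z:[46/3,53/3] -> miss, prune
    N19 x:[14,37/2] y:[19,23] z:[41/3,16] -> miss, prune
  N15 x:[7,25] y:[-1,34] z:[5,12] -> hit [7,12], descend [2, 17]
    N2 x:[7,10] y:[2,34] z:[5,9] -> hit [7,9], descend [7, 18]
      N7 x:[7,9] y:[33,34] z:[5,16/3] -> miss, prune
      N18 x:[7,10] y:[2,7] z:[26/3,9] -> miss, prune
    N17 x:[18,25] y:[-1,24] z:[20/3,12] -> miss, prune

order=[0, 3, 14, 19, 15, 2, 7, 18, 17]  |boxes|=9  |leaves|=0  hit=miss

== RESULT ==
[0, 3, 14, 19, 15, 2, 7, 18, 17]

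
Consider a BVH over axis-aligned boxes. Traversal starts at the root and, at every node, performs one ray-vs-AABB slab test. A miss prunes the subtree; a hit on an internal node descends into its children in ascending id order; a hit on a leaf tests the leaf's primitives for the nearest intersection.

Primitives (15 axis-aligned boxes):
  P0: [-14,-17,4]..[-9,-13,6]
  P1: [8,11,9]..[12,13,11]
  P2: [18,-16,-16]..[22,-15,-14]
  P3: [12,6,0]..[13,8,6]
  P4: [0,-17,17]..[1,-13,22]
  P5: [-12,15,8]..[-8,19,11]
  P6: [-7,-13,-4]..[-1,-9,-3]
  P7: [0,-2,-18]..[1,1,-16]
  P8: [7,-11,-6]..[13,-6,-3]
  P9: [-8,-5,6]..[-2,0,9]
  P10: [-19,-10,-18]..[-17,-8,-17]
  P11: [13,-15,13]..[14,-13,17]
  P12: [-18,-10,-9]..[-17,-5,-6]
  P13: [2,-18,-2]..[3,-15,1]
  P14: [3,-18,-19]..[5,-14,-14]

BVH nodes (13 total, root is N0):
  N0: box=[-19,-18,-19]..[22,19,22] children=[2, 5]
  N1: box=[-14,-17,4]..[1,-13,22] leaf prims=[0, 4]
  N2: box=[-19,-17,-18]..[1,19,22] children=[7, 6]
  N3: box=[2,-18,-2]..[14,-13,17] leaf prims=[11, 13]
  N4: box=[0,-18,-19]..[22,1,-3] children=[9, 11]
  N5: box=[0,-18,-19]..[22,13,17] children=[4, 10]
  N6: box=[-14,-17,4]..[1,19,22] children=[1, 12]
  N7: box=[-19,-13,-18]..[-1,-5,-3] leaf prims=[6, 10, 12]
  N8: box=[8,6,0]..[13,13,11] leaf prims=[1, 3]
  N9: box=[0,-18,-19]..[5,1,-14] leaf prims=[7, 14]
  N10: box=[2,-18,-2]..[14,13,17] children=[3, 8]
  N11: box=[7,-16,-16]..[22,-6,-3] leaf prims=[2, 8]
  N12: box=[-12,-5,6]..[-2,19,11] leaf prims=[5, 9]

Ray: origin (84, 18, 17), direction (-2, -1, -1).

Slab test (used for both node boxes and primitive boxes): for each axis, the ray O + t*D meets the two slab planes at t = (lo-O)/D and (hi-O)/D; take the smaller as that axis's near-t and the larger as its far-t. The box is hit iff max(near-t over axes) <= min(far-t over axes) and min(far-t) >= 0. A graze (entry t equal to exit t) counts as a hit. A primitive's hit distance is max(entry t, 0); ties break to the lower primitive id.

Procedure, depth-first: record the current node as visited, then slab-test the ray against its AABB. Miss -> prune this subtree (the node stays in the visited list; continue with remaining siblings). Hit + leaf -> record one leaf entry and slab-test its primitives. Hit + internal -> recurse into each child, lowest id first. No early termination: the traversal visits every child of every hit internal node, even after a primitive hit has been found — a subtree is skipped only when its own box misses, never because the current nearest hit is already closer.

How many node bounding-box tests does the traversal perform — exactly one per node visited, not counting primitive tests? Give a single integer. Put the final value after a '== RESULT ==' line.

Traverse from the root:
N0 x:[31,103/2] y:[-1,36] z:[-5,36] -> hit [31,36], descend [2, 5]
  N2 x:[83/2,103/2] y:[-1,35] z:[-5,35] -> miss, prune
  N5 x:[31,42] y:[5,36] z:[0,36] -> hit [31,36], descend [4, 10]
    N4 x:[31,42] y:[17,36] z:[20,36] -> hit [31,36], descend [9, 11]
      N9 x:[79/2,42] y:[17,36] z:[31,36] -> miss, prune
      N11 x:[31,77/2] y:[24,34] z:[20,33] -> hit [31,33] leaf, test {P2@t=33, P8(miss)}
    N10 x:[35,41] y:[5,36] z:[0,19] -> miss, prune

Visited [0, 2, 5, 4, 9, 11, 10]. Tests: 7 box, 1 leaf. Nearest: P2.

== RESULT ==
7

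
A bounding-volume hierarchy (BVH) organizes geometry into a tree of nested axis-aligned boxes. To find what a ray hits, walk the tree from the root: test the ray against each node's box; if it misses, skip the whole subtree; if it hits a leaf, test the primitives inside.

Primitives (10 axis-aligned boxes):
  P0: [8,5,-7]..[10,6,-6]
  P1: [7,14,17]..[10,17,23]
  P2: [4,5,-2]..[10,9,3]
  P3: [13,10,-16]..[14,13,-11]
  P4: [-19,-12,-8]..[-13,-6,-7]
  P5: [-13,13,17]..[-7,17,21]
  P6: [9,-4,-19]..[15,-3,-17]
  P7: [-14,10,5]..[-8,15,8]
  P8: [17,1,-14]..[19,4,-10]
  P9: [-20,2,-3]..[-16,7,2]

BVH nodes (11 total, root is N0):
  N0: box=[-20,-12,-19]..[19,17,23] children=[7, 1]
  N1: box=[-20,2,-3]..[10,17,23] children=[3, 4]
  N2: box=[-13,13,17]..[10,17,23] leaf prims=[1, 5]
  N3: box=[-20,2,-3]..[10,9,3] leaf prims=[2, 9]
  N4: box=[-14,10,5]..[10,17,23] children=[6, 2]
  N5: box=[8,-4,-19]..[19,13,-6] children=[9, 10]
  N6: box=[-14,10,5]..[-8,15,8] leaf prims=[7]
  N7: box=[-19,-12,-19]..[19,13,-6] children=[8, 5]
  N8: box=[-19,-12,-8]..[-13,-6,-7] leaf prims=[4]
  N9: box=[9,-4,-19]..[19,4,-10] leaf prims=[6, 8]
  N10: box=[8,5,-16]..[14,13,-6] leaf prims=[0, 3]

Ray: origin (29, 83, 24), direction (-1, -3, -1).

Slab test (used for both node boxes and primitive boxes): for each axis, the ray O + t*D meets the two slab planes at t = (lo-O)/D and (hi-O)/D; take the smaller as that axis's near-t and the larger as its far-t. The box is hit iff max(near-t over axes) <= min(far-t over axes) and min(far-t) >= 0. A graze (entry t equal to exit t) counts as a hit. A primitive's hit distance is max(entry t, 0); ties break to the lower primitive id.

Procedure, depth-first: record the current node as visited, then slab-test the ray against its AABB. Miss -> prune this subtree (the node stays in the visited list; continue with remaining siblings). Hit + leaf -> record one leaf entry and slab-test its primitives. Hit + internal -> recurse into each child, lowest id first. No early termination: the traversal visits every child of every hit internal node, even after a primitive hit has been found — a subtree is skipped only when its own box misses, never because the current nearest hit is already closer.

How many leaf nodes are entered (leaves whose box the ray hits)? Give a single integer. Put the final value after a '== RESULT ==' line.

Walk:
N0 x:[10,49] y:[22,95/3] z:[1,43] -> hit [22,95/3], descend [1, 7]
  N1 x:[19,49] y:[22,27] z:[1,27] -> hit [22,27], descend [3, 4]
    N3 x:[19,49] y:[74/3,27] z:[21,27] -> hit [74/3,27] leaf, test {P2@t=74/3, P9(miss)}
    N4 x:[19,43] y:[22,73/3] z:[1,19] -> miss, prune
  N7 x:[10,48] y:[70/3,95/3] z:[30,43] -> hit [30,95/3], descend [5, 8]
    N5 x:[10,21] y:[70/3,29] z:[30,43] -> miss, prune
    N8 x:[42,48] y:[89/3,95/3] z:[31,32] -> miss, prune

7 AABB tests over nodes [0, 1, 3, 4, 7, 5, 8]; 1 leaf entered; closest P2.

== RESULT ==
1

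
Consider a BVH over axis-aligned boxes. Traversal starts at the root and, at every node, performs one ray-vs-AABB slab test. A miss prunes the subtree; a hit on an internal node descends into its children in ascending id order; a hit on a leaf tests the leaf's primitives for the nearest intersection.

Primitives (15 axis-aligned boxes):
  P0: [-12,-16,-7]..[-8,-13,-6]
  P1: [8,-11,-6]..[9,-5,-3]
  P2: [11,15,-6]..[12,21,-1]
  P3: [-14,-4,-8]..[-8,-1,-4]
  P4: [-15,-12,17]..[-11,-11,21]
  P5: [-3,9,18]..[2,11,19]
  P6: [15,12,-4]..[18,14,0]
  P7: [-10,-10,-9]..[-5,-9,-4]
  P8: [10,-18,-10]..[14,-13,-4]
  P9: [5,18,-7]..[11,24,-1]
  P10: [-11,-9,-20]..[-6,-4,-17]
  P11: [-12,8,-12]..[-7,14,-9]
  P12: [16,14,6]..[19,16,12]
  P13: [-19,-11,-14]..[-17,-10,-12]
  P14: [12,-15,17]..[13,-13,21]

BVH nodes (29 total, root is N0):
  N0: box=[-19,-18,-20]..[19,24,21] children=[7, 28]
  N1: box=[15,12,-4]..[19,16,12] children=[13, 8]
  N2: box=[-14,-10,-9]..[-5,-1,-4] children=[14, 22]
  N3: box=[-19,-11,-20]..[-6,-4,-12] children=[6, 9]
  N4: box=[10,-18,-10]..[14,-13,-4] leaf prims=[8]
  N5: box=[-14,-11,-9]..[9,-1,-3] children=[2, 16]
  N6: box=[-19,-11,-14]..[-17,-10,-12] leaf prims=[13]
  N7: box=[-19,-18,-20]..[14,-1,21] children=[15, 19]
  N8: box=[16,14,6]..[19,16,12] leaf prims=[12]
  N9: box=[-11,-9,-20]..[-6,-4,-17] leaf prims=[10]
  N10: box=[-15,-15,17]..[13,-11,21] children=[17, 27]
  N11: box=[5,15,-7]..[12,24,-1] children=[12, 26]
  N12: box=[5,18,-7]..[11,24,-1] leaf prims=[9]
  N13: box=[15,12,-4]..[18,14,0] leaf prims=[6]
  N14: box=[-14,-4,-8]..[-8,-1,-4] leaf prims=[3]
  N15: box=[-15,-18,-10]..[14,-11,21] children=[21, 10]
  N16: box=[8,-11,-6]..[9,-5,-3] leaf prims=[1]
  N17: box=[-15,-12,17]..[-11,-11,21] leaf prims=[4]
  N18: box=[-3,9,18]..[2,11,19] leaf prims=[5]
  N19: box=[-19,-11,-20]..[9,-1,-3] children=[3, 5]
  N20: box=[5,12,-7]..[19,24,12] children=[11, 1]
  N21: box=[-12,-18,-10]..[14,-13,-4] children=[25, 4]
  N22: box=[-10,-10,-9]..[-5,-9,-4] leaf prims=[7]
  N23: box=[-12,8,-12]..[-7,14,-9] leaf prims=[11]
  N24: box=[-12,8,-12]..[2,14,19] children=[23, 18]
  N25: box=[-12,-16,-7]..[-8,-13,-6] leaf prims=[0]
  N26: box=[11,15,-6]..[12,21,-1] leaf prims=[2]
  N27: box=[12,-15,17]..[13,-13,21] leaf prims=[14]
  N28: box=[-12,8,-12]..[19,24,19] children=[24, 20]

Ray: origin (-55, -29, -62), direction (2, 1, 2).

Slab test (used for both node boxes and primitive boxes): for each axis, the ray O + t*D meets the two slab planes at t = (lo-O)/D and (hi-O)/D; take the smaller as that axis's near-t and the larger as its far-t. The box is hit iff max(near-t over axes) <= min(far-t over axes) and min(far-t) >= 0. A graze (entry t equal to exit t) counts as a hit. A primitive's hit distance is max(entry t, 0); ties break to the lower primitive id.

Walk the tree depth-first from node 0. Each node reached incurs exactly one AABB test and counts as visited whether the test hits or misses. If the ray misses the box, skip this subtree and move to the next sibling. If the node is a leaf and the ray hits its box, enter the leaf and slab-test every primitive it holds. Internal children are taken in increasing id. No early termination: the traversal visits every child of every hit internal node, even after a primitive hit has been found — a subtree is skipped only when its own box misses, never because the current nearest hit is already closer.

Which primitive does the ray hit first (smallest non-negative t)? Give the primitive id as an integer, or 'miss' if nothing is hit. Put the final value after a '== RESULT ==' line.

Trace the traversal:
N0 x:[18,37] y:[11,53] z:[21,83/2] -> hit [21,37], descend [7, 28]
  N7 x:[18,69/2] y:[11,28] z:[21,83/2] -> hit [21,28], descend [15, 19]
    N15 x:[20,69/2] y:[11,18] z:[26,83/2] -> miss, prune
    N19 x:[18,32] y:[18,28] z:[21,59/2] -> hit [21,28], descend [3, 5]
      N3 x:[18,49/2] y:[18,25] z:[21,25] -> hit [21,49/2], descend [6, 9]
        N6 x:[18,19] y:[18,19] z:[24,25] -> miss, prune
        N9 x:[22,49/2] y:[20,25] z:[21,45/2] -> hit [22,45/2] leaf, test {P10@t=22}
      N5 x:[41/2,32] y:[18,28] z:[53/2,59/2] -> hit [53/2,28], descend [2, 16]
        N2 x:[41/2,25] y:[19,28] z:[53/2,29] -> miss, prune
        N16 x:[63/2,32] y:[18,24] z:[28,59/2] -> miss, prune
  N28 x:[43/2,37] y:[37,53] z:[25,81/2] -> hit [37,37], descend [20, 24]
    N20 x:[30,37] y:[41,53] z:[55/2,37] -> miss, prune
    N24 x:[43/2,57/2] y:[37,43] z:[25,81/2] -> miss, prune

Summary -> nodes [0, 7, 15, 19, 3, 6, 9, 5, 2, 16, 28, 20, 24]; box-tests=13; leaf-entries=1; first=P10

== RESULT ==
10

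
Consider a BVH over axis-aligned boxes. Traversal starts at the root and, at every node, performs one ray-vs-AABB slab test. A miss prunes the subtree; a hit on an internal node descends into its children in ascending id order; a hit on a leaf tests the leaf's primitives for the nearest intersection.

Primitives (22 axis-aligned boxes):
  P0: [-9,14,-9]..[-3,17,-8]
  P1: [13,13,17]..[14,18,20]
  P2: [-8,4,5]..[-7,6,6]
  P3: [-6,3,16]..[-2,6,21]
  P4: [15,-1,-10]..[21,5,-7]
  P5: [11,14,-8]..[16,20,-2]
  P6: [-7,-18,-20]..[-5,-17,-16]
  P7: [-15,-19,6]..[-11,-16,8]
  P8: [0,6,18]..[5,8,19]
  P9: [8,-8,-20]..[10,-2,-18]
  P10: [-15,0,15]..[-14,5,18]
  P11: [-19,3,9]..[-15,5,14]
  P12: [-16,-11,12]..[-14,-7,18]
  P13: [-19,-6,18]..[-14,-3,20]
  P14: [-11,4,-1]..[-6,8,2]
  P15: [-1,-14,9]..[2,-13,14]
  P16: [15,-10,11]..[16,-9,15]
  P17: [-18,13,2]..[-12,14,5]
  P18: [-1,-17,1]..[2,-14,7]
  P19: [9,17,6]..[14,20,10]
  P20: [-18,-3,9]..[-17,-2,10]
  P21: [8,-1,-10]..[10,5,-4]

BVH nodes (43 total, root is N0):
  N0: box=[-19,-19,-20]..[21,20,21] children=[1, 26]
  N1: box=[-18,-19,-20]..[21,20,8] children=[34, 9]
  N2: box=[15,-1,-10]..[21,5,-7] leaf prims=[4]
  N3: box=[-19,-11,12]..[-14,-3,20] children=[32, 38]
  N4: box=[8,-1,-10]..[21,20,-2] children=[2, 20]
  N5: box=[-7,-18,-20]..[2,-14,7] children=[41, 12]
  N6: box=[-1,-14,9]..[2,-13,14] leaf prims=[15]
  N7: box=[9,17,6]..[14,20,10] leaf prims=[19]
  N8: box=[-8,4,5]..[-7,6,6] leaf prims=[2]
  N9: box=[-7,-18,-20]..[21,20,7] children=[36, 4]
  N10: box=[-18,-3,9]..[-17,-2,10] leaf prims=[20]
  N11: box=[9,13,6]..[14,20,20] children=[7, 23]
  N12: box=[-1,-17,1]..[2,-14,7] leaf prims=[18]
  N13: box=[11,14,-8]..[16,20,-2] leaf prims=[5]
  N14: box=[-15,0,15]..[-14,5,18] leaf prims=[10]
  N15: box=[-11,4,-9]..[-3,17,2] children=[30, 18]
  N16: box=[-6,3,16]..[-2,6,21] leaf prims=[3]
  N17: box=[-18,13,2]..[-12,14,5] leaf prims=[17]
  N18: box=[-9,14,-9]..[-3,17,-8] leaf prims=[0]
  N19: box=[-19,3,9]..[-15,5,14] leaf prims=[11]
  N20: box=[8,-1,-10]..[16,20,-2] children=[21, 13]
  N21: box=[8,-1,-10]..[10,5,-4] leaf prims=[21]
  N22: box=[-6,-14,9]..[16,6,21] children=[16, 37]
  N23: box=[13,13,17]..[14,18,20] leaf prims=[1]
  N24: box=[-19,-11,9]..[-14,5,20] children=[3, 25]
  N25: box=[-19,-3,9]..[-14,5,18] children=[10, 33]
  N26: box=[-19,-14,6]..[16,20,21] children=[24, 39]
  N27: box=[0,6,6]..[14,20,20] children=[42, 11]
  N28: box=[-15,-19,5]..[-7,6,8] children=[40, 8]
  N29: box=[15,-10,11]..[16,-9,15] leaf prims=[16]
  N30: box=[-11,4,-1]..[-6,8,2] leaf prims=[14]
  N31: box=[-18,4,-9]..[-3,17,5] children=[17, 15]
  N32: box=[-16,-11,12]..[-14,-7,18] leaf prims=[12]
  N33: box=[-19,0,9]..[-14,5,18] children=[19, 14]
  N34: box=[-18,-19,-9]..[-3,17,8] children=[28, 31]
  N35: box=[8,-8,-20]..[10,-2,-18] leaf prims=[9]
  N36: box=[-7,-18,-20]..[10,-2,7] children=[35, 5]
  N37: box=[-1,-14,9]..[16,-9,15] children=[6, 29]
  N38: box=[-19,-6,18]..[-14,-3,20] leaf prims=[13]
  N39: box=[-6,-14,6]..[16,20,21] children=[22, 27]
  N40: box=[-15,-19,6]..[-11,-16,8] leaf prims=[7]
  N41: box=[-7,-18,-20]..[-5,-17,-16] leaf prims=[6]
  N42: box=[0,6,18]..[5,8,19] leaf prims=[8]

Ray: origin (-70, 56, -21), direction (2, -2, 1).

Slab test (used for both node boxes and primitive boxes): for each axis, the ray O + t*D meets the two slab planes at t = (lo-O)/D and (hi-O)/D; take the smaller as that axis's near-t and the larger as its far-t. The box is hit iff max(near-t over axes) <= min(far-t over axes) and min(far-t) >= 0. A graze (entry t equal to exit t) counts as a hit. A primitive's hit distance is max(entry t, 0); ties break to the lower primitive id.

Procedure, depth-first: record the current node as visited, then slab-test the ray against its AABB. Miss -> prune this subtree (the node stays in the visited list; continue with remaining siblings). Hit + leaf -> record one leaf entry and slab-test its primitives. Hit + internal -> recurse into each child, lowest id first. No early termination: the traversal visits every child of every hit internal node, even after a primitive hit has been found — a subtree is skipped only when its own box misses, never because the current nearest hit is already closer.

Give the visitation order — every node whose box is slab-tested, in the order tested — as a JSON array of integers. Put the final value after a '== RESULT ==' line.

Walk:
N0 x:[51/2,91/2] y:[18,75/2] z:[1,42] -> hit [51/2,75/2], descend [1, 26]
  N1 x:[26,91/2] y:[18,75/2] z:[1,29] -> hit [26,29], descend [9, 34]
    N9 x:[63/2,91/2] y:[18,37] z:[1,28] -> miss, prune
    N34 x:[26,67/2] y:[39/2,75/2] z:[12,29] -> hit [26,29], descend [28, 31]
      N28 x:[55/2,63/2] y:[25,75/2] z:[26,29] -> hit [55/2,29], descend [8, 40]
        N8 x:[31,63/2] y:[25,26] z:[26,27] -> miss, prune
        N40 x:[55/2,59/2] y:[36,75/2] z:[27,29] -> miss, prune
      N31 x:[26,67/2] y:[39/2,26] z:[12,26] -> hit [26,26], descend [15, 17]
        N15 x:[59/2,67/2] y:[39/2,26] z:[12,23] -> miss, prune
        N17 x:[26,29] y:[21,43/2] z:[23,26] -> miss, prune
  N26 x:[51/2,43] y:[18,35] z:[27,42] -> hit [27,35], descend [24, 39]
    N24 x:[51/2,28] y:[51/2,67/2] z:[30,41] -> miss, prune
    N39 x:[32,43] y:[18,35] z:[27,42] -> hit [32,35], descend [22, 27]
      N22 x:[32,43] y:[25,35] z:[30,42] -> hit [32,35], descend [16, 37]
        N16 x:[32,34] y:[25,53/2] z:[37,42] -> miss, prune
        N37 x:[69/2,43] y:[65/2,35] z:[30,36] -> hit [69/2,35], descend [6, 29]
          N6 x:[69/2,36] y:[69/2,35] z:[30,35] -> hit [69/2,35] leaf, test {P15@t=69/2}
          N29 x:[85/2,43] y:[65/2,33] z:[32,36] -> miss, prune
      N27 x:[35,42] y:[18,25] z:[27,41] -> miss, prune

order=[0, 1, 9, 34, 28, 8, 40, 31, 15, 17, 26, 24, 39, 22, 16, 37, 6, 29, 27]  |boxes|=19  |leaves|=1  hit=P15

== RESULT ==
[0, 1, 9, 34, 28, 8, 40, 31, 15, 17, 26, 24, 39, 22, 16, 37, 6, 29, 27]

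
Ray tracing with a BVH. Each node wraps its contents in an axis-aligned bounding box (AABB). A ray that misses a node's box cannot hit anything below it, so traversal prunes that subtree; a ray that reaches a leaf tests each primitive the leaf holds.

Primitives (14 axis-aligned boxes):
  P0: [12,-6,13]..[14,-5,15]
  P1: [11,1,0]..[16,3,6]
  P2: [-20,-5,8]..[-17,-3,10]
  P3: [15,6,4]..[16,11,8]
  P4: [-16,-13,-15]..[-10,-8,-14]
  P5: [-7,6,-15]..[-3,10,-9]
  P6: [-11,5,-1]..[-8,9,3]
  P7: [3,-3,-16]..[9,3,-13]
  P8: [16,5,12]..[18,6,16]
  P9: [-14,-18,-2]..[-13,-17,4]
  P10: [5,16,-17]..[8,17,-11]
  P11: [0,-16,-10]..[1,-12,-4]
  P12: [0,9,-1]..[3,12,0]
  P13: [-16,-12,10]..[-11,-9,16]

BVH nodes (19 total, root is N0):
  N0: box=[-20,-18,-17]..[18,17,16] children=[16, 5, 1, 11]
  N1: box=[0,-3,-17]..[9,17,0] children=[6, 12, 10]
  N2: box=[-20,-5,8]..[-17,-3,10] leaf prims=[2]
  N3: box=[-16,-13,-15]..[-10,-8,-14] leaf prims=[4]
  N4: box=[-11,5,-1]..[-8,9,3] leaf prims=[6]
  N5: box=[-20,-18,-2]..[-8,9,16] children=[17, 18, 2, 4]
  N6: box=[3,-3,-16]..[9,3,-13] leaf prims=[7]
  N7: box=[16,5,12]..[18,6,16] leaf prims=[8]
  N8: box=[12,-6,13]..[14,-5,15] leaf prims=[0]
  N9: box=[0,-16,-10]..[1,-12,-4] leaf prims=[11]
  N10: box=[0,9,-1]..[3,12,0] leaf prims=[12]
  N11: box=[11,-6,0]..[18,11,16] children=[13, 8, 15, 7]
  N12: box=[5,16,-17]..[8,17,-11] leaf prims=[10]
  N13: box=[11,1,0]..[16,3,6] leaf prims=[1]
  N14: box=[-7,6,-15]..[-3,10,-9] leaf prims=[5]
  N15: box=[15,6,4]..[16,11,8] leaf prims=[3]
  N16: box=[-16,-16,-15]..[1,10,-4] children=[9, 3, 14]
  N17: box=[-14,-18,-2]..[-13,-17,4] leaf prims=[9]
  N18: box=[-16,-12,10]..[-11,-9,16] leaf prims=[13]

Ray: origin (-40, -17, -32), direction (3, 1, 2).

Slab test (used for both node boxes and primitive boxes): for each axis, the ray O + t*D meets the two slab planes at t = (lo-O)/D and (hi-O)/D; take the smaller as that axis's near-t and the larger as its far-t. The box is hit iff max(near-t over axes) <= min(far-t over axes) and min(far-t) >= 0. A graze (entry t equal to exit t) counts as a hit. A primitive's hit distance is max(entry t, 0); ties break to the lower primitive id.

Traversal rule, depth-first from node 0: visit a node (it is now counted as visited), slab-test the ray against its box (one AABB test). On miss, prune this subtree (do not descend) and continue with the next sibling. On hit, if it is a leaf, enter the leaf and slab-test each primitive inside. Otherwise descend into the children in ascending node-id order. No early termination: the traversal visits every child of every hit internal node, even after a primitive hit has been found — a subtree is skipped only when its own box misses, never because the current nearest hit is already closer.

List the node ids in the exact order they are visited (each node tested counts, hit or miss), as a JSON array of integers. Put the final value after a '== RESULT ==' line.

Traverse from the root:
N0 x:[20/3,58/3] y:[-1,34] z:[15/2,24] -> hit [15/2,58/3], descend [1, 5, 11, 16]
  N1 x:[40/3,49/3] y:[14,34] z:[15/2,16] -> hit [14,16], descend [6, 10, 12]
    N6 x:[43/3,49/3] y:[14,20] z:[8,19/2] -> miss, prune
    N10 x:[40/3,43/3] y:[26,29] z:[31/2,16] -> miss, prune
    N12 x:[15,16] y:[33,34] z:[15/2,21/2] -> miss, prune
  N5 x:[20/3,32/3] y:[-1,26] z:[15,24] -> miss, prune
  N11 x:[17,58/3] y:[11,28] z:[16,24] -> hit [17,58/3], descend [7, 8, 13, 15]
    N7 x:[56/3,58/3] y:[22,23] z:[22,24] -> miss, prune
    N8 x:[52/3,18] y:[11,12] z:[45/2,47/2] -> miss, prune
    N13 x:[17,56/3] y:[18,20] z:[16,19] -> hit [18,56/3] leaf, test {P1@t=18}
    N15 x:[55/3,56/3] y:[23,28] z:[18,20] -> miss, prune
  N16 x:[8,41/3] y:[1,27] z:[17/2,14] -> hit [17/2,41/3], descend [3, 9, 14]
    N3 x:[8,10] y:[4,9] z:[17/2,9] -> hit [17/2,9] leaf, test {P4@t=17/2}
    N9 x:[40/3,41/3] y:[1,5] z:[11,14] -> miss, prune
    N14 x:[11,37/3] y:[23,27] z:[17/2,23/2] -> miss, prune

Visited [0, 1, 6, 10, 12, 5, 11, 7, 8, 13, 15, 16, 3, 9, 14]. Tests: 15 box, 2 leaf. Nearest: P4.

== RESULT ==
[0, 1, 6, 10, 12, 5, 11, 7, 8, 13, 15, 16, 3, 9, 14]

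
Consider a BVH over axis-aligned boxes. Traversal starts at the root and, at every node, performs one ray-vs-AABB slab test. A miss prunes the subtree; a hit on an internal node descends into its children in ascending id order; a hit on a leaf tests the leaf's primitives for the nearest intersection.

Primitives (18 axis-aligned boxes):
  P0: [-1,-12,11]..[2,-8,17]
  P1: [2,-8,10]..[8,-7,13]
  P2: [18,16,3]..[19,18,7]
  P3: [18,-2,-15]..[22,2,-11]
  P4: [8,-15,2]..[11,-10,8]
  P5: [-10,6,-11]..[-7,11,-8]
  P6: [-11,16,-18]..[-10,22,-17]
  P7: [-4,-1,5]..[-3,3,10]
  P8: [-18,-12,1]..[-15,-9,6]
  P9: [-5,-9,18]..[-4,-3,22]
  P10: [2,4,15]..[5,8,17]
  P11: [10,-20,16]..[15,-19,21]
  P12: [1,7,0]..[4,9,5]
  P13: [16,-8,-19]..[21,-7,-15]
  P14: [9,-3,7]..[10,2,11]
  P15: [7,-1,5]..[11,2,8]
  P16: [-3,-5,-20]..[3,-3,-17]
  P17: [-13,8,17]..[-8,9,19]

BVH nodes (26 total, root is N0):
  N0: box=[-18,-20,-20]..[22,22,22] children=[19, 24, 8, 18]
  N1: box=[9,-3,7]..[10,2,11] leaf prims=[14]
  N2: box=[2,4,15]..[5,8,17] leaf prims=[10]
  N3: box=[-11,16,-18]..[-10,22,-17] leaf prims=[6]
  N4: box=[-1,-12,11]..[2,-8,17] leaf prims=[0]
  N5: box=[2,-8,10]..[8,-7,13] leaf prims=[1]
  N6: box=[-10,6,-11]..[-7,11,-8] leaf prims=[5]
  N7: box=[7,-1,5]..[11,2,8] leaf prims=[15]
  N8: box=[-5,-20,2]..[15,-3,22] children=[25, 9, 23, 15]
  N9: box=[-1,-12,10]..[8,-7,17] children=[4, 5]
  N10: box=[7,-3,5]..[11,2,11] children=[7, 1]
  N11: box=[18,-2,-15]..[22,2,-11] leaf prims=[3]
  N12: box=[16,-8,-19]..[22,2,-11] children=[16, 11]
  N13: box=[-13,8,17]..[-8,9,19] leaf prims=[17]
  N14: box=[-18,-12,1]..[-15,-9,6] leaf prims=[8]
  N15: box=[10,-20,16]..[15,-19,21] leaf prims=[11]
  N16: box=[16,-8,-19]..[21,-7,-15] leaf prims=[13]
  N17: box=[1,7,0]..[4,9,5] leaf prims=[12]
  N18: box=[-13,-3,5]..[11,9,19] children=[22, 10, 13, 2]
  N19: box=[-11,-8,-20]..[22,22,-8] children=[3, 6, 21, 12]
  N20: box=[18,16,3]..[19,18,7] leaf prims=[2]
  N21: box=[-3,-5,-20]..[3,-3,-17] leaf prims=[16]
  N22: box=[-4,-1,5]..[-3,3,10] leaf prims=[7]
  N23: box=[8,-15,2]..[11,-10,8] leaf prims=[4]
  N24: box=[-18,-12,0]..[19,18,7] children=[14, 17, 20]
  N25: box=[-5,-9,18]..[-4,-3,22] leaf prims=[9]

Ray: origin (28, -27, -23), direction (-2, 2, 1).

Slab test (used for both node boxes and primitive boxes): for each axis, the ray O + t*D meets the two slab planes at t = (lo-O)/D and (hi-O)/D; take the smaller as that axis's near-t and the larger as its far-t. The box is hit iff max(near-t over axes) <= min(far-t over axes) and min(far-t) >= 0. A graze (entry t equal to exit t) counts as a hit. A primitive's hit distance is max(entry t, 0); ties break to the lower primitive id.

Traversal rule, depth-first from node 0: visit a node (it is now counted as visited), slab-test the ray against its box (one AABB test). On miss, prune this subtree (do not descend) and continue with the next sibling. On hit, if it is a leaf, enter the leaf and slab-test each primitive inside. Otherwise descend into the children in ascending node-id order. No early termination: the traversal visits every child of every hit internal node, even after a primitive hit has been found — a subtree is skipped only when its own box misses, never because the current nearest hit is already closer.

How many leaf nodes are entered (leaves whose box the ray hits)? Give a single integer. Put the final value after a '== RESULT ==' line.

Traverse from the root:
N0 x:[3,23] y:[7/2,49/2] z:[3,45] -> hit [7/2,23], descend [8, 18, 19, 24]
  N8 x:[13/2,33/2] y:[7/2,12] z:[25,45] -> miss, prune
  N18 x:[17/2,41/2] y:[12,18] z:[28,42] -> miss, prune
  N19 x:[3,39/2] y:[19/2,49/2] z:[3,15] -> hit [19/2,15], descend [3, 6, 12, 21]
    N3 x:[19,39/2] y:[43/2,49/2] z:[5,6] -> miss, prune
    N6 x:[35/2,19] y:[33/2,19] z:[12,15] -> miss, prune
    N12 x:[3,6] y:[19/2,29/2] z:[4,12] -> miss, prune
    N21 x:[25/2,31/2] y:[11,12] z:[3,6] -> miss, prune
  N24 x:[9/2,23] y:[15/2,45/2] z:[23,30] -> miss, prune

Visited [0, 8, 18, 19, 3, 6, 12, 21, 24]. Tests: 9 box, 0 leaf. Nearest: miss.

== RESULT ==
0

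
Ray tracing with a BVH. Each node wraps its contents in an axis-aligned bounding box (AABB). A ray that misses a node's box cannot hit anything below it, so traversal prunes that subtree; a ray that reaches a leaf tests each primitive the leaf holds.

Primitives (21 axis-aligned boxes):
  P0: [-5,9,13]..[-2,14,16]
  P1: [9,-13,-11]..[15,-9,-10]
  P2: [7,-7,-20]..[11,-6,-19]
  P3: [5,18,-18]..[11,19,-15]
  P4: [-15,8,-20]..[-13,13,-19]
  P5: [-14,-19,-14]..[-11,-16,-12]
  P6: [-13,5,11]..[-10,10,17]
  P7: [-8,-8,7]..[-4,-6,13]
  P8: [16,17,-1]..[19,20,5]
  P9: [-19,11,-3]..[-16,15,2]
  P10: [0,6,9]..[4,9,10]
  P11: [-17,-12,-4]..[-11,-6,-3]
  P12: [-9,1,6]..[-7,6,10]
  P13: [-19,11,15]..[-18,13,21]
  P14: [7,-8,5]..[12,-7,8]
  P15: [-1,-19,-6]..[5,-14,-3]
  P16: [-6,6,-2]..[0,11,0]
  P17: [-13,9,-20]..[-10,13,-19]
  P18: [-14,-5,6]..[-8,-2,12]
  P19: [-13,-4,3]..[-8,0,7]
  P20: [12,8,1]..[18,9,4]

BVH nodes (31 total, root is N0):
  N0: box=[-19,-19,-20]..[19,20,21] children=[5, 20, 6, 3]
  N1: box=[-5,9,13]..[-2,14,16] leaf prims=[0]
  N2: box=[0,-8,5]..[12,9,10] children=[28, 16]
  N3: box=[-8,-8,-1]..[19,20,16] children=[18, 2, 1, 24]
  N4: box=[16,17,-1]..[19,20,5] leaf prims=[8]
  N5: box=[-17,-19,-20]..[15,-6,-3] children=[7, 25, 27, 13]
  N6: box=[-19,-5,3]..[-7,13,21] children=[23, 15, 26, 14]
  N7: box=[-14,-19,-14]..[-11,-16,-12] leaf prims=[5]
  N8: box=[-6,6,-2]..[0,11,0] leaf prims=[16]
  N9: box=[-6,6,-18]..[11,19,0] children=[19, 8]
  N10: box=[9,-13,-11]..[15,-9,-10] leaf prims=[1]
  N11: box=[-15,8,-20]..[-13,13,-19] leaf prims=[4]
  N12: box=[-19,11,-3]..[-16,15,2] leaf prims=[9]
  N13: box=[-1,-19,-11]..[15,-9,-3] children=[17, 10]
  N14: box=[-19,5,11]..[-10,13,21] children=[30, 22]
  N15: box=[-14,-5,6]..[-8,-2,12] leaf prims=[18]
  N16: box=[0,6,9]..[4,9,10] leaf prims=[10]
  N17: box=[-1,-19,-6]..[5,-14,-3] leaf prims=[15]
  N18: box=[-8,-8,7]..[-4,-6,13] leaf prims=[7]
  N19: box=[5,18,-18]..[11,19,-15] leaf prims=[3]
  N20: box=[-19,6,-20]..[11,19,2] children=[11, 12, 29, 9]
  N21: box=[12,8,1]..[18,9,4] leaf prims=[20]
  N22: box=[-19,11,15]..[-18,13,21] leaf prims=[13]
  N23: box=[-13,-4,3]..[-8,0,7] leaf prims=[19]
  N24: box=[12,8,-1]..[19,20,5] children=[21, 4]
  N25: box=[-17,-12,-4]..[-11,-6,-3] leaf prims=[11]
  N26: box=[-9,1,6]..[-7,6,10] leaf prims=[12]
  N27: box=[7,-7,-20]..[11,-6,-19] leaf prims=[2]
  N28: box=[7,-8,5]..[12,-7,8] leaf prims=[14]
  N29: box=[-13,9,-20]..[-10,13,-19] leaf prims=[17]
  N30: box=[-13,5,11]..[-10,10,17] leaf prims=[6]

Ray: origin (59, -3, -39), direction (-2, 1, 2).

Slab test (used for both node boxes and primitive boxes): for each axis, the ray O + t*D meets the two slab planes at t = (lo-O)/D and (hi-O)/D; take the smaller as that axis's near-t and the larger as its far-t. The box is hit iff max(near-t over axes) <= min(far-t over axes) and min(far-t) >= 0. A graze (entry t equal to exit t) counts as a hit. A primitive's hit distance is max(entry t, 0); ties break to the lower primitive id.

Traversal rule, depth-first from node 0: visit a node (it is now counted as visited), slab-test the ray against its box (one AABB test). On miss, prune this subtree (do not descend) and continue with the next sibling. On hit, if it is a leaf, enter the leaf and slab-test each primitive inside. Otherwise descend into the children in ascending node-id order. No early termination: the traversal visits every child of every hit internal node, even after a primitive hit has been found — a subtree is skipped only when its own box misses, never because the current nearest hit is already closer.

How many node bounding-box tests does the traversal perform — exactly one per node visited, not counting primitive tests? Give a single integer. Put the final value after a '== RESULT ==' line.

Walk:
N0 x:[20,39] y:[-16,23] z:[19/2,30] -> hit [20,23], descend [3, 5, 6, 20]
  N3 x:[20,67/2] y:[-5,23] z:[19,55/2] -> hit [20,23], descend [1, 2, 18, 24]
    N1 x:[61/2,32] y:[12,17] z:[26,55/2] -> miss, prune
    N2 x:[47/2,59/2] y:[-5,12] z:[22,49/2] -> miss, prune
    N18 x:[63/2,67/2] y:[-5,-3] z:[23,26] -> miss, prune
    N24 x:[20,47/2] y:[11,23] z:[19,22] -> hit [20,22], descend [4, 21]
      N4 x:[20,43/2] y:[20,23] z:[19,22] -> hit [20,43/2] leaf, test {P8@t=20}
      N21 x:[41/2,47/2] y:[11,12] z:[20,43/2] -> miss, prune
  N5 x:[22,38] y:[-16,-3] z:[19/2,18] -> miss, prune
  N6 x:[33,39] y:[-2,16] z:[21,30] -> miss, prune
  N20 x:[24,39] y:[9,22] z:[19/2,41/2] -> miss, prune

order=[0, 3, 1, 2, 18, 24, 4, 21, 5, 6, 20]  |boxes|=11  |leaves|=1  hit=P8

== RESULT ==
11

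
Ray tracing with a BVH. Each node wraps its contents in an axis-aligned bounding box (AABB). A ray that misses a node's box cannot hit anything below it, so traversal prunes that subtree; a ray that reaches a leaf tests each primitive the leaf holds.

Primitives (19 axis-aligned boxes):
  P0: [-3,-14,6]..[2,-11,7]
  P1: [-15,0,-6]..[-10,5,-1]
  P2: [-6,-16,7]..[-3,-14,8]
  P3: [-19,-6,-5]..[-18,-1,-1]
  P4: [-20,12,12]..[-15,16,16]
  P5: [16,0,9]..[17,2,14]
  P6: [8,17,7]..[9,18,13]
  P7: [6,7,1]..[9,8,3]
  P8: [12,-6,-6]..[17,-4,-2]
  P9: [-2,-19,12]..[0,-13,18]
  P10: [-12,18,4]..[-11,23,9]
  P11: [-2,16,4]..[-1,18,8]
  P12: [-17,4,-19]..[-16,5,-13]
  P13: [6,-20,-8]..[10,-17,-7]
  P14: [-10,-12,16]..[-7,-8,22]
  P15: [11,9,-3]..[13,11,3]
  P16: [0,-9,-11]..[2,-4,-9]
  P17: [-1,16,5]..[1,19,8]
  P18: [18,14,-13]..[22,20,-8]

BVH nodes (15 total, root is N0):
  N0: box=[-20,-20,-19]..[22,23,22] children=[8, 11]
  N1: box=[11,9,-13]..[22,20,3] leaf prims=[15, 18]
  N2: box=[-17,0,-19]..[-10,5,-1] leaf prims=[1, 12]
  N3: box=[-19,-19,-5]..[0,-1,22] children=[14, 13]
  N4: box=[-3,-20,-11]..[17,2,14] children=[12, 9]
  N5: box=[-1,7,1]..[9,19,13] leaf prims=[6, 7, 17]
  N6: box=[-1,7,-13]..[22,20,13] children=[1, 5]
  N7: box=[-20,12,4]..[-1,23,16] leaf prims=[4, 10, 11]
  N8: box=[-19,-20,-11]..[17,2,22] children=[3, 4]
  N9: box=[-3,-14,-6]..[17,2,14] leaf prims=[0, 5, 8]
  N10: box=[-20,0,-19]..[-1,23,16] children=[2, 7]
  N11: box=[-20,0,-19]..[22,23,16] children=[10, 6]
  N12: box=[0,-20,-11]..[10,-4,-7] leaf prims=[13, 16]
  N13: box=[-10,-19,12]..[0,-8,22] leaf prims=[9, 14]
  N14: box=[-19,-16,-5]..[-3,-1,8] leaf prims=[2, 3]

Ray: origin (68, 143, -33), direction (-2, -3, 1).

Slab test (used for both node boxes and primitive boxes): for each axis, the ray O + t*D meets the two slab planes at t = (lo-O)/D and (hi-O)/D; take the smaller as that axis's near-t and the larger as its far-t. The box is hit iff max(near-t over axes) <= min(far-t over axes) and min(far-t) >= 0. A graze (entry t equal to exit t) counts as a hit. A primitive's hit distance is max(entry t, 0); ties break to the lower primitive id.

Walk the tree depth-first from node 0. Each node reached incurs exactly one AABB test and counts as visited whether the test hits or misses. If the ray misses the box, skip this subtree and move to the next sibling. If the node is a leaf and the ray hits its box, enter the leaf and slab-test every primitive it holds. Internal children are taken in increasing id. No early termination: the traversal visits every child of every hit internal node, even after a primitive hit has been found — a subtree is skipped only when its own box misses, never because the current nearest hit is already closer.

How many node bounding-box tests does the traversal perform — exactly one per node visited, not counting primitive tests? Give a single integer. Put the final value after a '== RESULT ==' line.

Traverse from the root:
N0 x:[23,44] y:[40,163/3] z:[14,55] -> hit [40,44], descend [8, 11]
  N8 x:[51/2,87/2] y:[47,163/3] z:[22,55] -> miss, prune
  N11 x:[23,44] y:[40,143/3] z:[14,49] -> hit [40,44], descend [6, 10]
    N6 x:[23,69/2] y:[41,136/3] z:[20,46] -> miss, prune
    N10 x:[69/2,44] y:[40,143/3] z:[14,49] -> hit [40,44], descend [2, 7]
      N2 x:[39,85/2] y:[46,143/3] z:[14,32] -> miss, prune
      N7 x:[69/2,44] y:[40,131/3] z:[37,49] -> hit [40,131/3] leaf, test {P4(miss), P10@t=40, P11(miss)}

Visited [0, 8, 11, 6, 10, 2, 7]. Tests: 7 box, 1 leaf. Nearest: P10.

== RESULT ==
7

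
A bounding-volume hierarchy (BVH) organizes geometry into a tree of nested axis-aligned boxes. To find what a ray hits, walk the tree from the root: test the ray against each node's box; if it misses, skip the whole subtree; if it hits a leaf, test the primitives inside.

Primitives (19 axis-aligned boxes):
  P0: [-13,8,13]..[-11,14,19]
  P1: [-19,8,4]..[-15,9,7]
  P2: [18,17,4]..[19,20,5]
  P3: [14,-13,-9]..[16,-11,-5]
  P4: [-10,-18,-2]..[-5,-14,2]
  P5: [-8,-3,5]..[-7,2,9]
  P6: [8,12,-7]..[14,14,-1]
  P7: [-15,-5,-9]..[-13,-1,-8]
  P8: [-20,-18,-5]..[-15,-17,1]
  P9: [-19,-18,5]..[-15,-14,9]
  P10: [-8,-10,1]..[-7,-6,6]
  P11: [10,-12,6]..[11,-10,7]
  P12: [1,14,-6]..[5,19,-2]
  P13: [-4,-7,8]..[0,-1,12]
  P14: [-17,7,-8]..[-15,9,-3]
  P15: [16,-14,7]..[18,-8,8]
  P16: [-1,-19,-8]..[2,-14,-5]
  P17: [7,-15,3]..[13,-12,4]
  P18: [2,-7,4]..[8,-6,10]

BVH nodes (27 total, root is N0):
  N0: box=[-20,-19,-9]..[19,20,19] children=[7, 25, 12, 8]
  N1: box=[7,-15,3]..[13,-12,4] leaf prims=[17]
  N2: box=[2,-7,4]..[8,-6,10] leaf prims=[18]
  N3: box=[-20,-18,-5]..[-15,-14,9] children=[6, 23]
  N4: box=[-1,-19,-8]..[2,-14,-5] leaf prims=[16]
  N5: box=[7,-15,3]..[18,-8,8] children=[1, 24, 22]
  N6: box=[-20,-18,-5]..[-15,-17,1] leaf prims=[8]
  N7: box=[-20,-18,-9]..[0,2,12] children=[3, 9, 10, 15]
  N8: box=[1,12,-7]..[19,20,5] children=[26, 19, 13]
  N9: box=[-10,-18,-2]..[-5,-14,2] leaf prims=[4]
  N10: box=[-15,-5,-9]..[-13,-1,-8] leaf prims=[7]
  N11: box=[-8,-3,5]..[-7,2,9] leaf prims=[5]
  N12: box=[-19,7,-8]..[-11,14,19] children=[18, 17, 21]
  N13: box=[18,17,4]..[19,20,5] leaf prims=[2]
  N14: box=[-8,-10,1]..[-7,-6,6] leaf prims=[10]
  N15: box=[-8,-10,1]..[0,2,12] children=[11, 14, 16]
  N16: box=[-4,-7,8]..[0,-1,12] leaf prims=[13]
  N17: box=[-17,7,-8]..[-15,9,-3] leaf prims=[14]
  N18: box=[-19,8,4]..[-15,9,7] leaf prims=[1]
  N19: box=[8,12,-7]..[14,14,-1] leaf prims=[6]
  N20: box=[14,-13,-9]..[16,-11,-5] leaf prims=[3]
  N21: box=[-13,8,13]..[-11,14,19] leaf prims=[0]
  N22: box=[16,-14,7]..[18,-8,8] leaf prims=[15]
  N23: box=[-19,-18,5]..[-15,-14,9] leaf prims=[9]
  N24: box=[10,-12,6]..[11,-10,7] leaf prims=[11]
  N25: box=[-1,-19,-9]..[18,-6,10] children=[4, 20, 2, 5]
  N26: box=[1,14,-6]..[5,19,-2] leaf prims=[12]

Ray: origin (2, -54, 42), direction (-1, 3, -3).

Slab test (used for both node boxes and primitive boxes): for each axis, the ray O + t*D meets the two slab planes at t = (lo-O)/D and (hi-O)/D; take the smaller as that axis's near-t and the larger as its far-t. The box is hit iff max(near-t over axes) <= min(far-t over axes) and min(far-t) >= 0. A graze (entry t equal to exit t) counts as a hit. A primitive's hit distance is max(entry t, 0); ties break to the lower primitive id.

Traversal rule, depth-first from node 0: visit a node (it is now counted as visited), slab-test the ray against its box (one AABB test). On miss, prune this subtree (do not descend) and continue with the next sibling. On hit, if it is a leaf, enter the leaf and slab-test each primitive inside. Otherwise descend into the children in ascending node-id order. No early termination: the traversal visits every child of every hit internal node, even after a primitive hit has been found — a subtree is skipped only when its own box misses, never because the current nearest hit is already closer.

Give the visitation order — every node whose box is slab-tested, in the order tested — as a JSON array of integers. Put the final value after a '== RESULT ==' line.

Trace the traversal:
N0 x:[-17,22] y:[35/3,74/3] z:[23/3,17] -> hit [35/3,17], descend [7, 8, 12, 25]
  N7 x:[2,22] y:[12,56/3] z:[10,17] -> hit [12,17], descend [3, 9, 10, 15]
    N3 x:[17,22] y:[12,40/3] z:[11,47/3] -> miss, prune
    N9 x:[7,12] y:[12,40/3] z:[40/3,44/3] -> miss, prune
    N10 x:[15,17] y:[49/3,53/3] z:[50/3,17] -> hit [50/3,17] leaf, test {P7@t=50/3}
    N15 x:[2,10] y:[44/3,56/3] z:[10,41/3] -> miss, prune
  N8 x:[-17,1] y:[22,74/3] z:[37/3,49/3] -> miss, prune
  N12 x:[13,21] y:[61/3,68/3] z:[23/3,50/3] -> miss, prune
  N25 x:[-16,3] y:[35/3,16] z:[32/3,17] -> miss, prune

order=[0, 7, 3, 9, 10, 15, 8, 12, 25]  |boxes|=9  |leaves|=1  hit=P7

== RESULT ==
[0, 7, 3, 9, 10, 15, 8, 12, 25]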